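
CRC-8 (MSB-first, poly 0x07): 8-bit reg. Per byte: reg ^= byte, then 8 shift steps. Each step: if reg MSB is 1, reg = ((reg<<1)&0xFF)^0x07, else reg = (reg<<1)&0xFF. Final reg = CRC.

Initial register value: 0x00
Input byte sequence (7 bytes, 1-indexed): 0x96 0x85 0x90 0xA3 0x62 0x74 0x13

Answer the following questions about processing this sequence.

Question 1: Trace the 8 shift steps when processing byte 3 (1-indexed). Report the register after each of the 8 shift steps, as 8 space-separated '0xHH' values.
Answer: 0x3D 0x7A 0xF4 0xEF 0xD9 0xB5 0x6D 0xDA

Derivation:
After byte 1 (0x96): reg=0xEB
After byte 2 (0x85): reg=0x0D
Register before byte 3: 0x0D
After XOR with byte 0x90: 0x9D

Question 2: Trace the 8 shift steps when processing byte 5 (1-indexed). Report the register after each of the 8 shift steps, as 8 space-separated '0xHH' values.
After byte 1 (0x96): reg=0xEB
After byte 2 (0x85): reg=0x0D
After byte 3 (0x90): reg=0xDA
After byte 4 (0xA3): reg=0x68
Register before byte 5: 0x68
After XOR with byte 0x62: 0x0A

Answer: 0x14 0x28 0x50 0xA0 0x47 0x8E 0x1B 0x36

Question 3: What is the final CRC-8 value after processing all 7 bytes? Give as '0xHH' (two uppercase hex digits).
Answer: 0x08

Derivation:
After byte 1 (0x96): reg=0xEB
After byte 2 (0x85): reg=0x0D
After byte 3 (0x90): reg=0xDA
After byte 4 (0xA3): reg=0x68
After byte 5 (0x62): reg=0x36
After byte 6 (0x74): reg=0xC9
After byte 7 (0x13): reg=0x08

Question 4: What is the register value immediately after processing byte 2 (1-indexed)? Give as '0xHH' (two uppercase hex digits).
After byte 1 (0x96): reg=0xEB
After byte 2 (0x85): reg=0x0D

Answer: 0x0D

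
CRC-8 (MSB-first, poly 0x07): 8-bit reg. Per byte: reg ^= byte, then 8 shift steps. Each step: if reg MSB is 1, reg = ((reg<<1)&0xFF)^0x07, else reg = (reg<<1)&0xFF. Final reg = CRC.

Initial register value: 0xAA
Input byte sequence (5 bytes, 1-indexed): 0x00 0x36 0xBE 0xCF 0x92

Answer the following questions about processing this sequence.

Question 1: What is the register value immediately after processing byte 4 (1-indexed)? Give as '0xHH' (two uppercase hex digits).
After byte 1 (0x00): reg=0x5F
After byte 2 (0x36): reg=0x18
After byte 3 (0xBE): reg=0x7B
After byte 4 (0xCF): reg=0x05

Answer: 0x05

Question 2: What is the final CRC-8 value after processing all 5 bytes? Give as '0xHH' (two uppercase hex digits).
After byte 1 (0x00): reg=0x5F
After byte 2 (0x36): reg=0x18
After byte 3 (0xBE): reg=0x7B
After byte 4 (0xCF): reg=0x05
After byte 5 (0x92): reg=0xEC

Answer: 0xEC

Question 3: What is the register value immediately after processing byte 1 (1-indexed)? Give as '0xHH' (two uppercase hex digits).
After byte 1 (0x00): reg=0x5F

Answer: 0x5F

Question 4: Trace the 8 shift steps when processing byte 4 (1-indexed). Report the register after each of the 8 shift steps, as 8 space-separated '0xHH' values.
After byte 1 (0x00): reg=0x5F
After byte 2 (0x36): reg=0x18
After byte 3 (0xBE): reg=0x7B
Register before byte 4: 0x7B
After XOR with byte 0xCF: 0xB4

Answer: 0x6F 0xDE 0xBB 0x71 0xE2 0xC3 0x81 0x05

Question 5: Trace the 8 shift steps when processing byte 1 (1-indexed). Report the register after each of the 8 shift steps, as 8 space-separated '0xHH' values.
Register before byte 1: 0xAA
After XOR with byte 0x00: 0xAA

Answer: 0x53 0xA6 0x4B 0x96 0x2B 0x56 0xAC 0x5F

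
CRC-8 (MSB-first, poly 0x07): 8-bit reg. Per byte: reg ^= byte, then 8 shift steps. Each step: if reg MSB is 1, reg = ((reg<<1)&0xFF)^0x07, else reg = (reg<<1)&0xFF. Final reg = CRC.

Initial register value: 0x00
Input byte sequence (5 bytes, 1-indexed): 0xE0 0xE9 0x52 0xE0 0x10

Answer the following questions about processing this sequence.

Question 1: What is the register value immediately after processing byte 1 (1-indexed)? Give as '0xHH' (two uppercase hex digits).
Answer: 0xAE

Derivation:
After byte 1 (0xE0): reg=0xAE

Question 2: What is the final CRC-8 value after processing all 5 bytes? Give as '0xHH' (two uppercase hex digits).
After byte 1 (0xE0): reg=0xAE
After byte 2 (0xE9): reg=0xD2
After byte 3 (0x52): reg=0x89
After byte 4 (0xE0): reg=0x18
After byte 5 (0x10): reg=0x38

Answer: 0x38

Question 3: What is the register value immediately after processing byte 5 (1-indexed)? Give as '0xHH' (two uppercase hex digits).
After byte 1 (0xE0): reg=0xAE
After byte 2 (0xE9): reg=0xD2
After byte 3 (0x52): reg=0x89
After byte 4 (0xE0): reg=0x18
After byte 5 (0x10): reg=0x38

Answer: 0x38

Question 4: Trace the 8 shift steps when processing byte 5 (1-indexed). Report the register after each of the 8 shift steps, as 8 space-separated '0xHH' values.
After byte 1 (0xE0): reg=0xAE
After byte 2 (0xE9): reg=0xD2
After byte 3 (0x52): reg=0x89
After byte 4 (0xE0): reg=0x18
Register before byte 5: 0x18
After XOR with byte 0x10: 0x08

Answer: 0x10 0x20 0x40 0x80 0x07 0x0E 0x1C 0x38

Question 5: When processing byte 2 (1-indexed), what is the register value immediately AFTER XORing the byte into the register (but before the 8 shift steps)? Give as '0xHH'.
Answer: 0x47

Derivation:
Register before byte 2: 0xAE
Byte 2: 0xE9
0xAE XOR 0xE9 = 0x47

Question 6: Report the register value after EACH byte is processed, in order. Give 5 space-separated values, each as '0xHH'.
0xAE 0xD2 0x89 0x18 0x38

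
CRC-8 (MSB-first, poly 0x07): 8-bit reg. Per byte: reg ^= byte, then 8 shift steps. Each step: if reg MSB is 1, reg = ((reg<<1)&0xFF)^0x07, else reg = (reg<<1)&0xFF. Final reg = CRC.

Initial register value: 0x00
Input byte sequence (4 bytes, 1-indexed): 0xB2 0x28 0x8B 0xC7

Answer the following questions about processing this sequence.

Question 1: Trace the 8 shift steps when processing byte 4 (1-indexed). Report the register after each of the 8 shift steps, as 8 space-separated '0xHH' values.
After byte 1 (0xB2): reg=0x17
After byte 2 (0x28): reg=0xBD
After byte 3 (0x8B): reg=0x82
Register before byte 4: 0x82
After XOR with byte 0xC7: 0x45

Answer: 0x8A 0x13 0x26 0x4C 0x98 0x37 0x6E 0xDC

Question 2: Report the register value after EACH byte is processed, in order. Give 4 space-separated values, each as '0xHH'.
0x17 0xBD 0x82 0xDC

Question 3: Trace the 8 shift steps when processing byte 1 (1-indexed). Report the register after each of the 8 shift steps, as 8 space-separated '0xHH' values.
Answer: 0x63 0xC6 0x8B 0x11 0x22 0x44 0x88 0x17

Derivation:
Register before byte 1: 0x00
After XOR with byte 0xB2: 0xB2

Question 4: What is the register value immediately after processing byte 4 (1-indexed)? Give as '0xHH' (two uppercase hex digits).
After byte 1 (0xB2): reg=0x17
After byte 2 (0x28): reg=0xBD
After byte 3 (0x8B): reg=0x82
After byte 4 (0xC7): reg=0xDC

Answer: 0xDC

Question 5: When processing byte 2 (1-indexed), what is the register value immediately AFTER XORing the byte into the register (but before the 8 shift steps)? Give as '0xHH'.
Answer: 0x3F

Derivation:
Register before byte 2: 0x17
Byte 2: 0x28
0x17 XOR 0x28 = 0x3F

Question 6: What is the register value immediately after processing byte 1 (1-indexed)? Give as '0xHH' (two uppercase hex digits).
After byte 1 (0xB2): reg=0x17

Answer: 0x17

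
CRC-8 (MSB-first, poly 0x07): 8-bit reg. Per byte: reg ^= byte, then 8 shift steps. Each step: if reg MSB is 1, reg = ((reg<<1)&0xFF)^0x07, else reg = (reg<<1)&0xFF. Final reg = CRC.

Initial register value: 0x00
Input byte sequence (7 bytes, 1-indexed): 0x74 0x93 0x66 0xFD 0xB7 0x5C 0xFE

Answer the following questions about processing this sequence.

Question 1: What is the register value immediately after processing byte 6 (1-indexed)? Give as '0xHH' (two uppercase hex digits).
Answer: 0x1F

Derivation:
After byte 1 (0x74): reg=0x4B
After byte 2 (0x93): reg=0x06
After byte 3 (0x66): reg=0x27
After byte 4 (0xFD): reg=0x08
After byte 5 (0xB7): reg=0x34
After byte 6 (0x5C): reg=0x1F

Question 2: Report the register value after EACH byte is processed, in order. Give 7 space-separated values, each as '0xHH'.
0x4B 0x06 0x27 0x08 0x34 0x1F 0xA9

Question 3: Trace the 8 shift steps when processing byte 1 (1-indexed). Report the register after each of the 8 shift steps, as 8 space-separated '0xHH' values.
Register before byte 1: 0x00
After XOR with byte 0x74: 0x74

Answer: 0xE8 0xD7 0xA9 0x55 0xAA 0x53 0xA6 0x4B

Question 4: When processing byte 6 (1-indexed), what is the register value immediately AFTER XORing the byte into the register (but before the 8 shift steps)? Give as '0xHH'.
Answer: 0x68

Derivation:
Register before byte 6: 0x34
Byte 6: 0x5C
0x34 XOR 0x5C = 0x68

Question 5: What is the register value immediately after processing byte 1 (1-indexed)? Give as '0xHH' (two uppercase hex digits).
After byte 1 (0x74): reg=0x4B

Answer: 0x4B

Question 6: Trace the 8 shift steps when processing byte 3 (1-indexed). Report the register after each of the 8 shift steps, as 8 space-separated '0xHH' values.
Answer: 0xC0 0x87 0x09 0x12 0x24 0x48 0x90 0x27

Derivation:
After byte 1 (0x74): reg=0x4B
After byte 2 (0x93): reg=0x06
Register before byte 3: 0x06
After XOR with byte 0x66: 0x60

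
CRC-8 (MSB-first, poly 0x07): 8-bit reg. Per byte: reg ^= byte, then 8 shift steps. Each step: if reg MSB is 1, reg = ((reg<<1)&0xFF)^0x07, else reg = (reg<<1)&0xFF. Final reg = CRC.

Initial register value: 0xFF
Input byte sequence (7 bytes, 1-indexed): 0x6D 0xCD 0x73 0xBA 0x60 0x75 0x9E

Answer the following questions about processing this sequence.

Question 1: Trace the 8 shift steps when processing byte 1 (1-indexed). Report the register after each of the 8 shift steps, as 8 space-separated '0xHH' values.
Register before byte 1: 0xFF
After XOR with byte 0x6D: 0x92

Answer: 0x23 0x46 0x8C 0x1F 0x3E 0x7C 0xF8 0xF7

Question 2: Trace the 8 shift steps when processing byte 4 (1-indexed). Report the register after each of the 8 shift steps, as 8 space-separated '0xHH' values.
After byte 1 (0x6D): reg=0xF7
After byte 2 (0xCD): reg=0xA6
After byte 3 (0x73): reg=0x25
Register before byte 4: 0x25
After XOR with byte 0xBA: 0x9F

Answer: 0x39 0x72 0xE4 0xCF 0x99 0x35 0x6A 0xD4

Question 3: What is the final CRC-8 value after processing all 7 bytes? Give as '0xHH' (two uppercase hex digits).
After byte 1 (0x6D): reg=0xF7
After byte 2 (0xCD): reg=0xA6
After byte 3 (0x73): reg=0x25
After byte 4 (0xBA): reg=0xD4
After byte 5 (0x60): reg=0x05
After byte 6 (0x75): reg=0x57
After byte 7 (0x9E): reg=0x71

Answer: 0x71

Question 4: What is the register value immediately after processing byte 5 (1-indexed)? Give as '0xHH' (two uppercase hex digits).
Answer: 0x05

Derivation:
After byte 1 (0x6D): reg=0xF7
After byte 2 (0xCD): reg=0xA6
After byte 3 (0x73): reg=0x25
After byte 4 (0xBA): reg=0xD4
After byte 5 (0x60): reg=0x05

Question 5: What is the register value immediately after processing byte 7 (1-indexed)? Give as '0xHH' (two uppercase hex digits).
Answer: 0x71

Derivation:
After byte 1 (0x6D): reg=0xF7
After byte 2 (0xCD): reg=0xA6
After byte 3 (0x73): reg=0x25
After byte 4 (0xBA): reg=0xD4
After byte 5 (0x60): reg=0x05
After byte 6 (0x75): reg=0x57
After byte 7 (0x9E): reg=0x71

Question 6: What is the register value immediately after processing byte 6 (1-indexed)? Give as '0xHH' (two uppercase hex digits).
Answer: 0x57

Derivation:
After byte 1 (0x6D): reg=0xF7
After byte 2 (0xCD): reg=0xA6
After byte 3 (0x73): reg=0x25
After byte 4 (0xBA): reg=0xD4
After byte 5 (0x60): reg=0x05
After byte 6 (0x75): reg=0x57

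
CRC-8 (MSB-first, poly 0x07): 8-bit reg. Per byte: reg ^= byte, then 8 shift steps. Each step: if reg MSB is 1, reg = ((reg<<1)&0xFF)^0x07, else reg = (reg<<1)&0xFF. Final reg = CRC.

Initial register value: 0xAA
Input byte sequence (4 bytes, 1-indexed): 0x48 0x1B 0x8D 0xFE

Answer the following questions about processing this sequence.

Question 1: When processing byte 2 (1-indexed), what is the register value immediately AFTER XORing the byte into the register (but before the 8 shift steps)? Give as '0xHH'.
Answer: 0xBB

Derivation:
Register before byte 2: 0xA0
Byte 2: 0x1B
0xA0 XOR 0x1B = 0xBB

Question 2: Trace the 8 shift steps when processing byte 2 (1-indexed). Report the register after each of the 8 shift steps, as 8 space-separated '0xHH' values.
After byte 1 (0x48): reg=0xA0
Register before byte 2: 0xA0
After XOR with byte 0x1B: 0xBB

Answer: 0x71 0xE2 0xC3 0x81 0x05 0x0A 0x14 0x28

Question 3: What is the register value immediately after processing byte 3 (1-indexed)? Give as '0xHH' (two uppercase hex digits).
After byte 1 (0x48): reg=0xA0
After byte 2 (0x1B): reg=0x28
After byte 3 (0x8D): reg=0x72

Answer: 0x72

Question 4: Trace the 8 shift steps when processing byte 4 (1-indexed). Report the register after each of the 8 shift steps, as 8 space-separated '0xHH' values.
After byte 1 (0x48): reg=0xA0
After byte 2 (0x1B): reg=0x28
After byte 3 (0x8D): reg=0x72
Register before byte 4: 0x72
After XOR with byte 0xFE: 0x8C

Answer: 0x1F 0x3E 0x7C 0xF8 0xF7 0xE9 0xD5 0xAD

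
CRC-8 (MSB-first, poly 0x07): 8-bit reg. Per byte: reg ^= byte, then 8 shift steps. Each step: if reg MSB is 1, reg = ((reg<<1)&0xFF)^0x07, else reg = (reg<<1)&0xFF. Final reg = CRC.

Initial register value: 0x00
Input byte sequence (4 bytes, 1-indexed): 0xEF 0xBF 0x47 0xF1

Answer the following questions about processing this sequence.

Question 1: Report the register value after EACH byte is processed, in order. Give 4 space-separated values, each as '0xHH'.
0x83 0xB4 0xD7 0xF2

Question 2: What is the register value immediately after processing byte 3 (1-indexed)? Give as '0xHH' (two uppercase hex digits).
Answer: 0xD7

Derivation:
After byte 1 (0xEF): reg=0x83
After byte 2 (0xBF): reg=0xB4
After byte 3 (0x47): reg=0xD7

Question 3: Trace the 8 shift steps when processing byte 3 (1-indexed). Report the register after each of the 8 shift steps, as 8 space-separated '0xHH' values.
After byte 1 (0xEF): reg=0x83
After byte 2 (0xBF): reg=0xB4
Register before byte 3: 0xB4
After XOR with byte 0x47: 0xF3

Answer: 0xE1 0xC5 0x8D 0x1D 0x3A 0x74 0xE8 0xD7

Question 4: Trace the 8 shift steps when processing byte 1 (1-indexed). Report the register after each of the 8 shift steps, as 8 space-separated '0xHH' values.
Register before byte 1: 0x00
After XOR with byte 0xEF: 0xEF

Answer: 0xD9 0xB5 0x6D 0xDA 0xB3 0x61 0xC2 0x83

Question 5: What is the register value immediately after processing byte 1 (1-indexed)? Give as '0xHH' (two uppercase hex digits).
After byte 1 (0xEF): reg=0x83

Answer: 0x83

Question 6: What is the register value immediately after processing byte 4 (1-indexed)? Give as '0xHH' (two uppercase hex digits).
After byte 1 (0xEF): reg=0x83
After byte 2 (0xBF): reg=0xB4
After byte 3 (0x47): reg=0xD7
After byte 4 (0xF1): reg=0xF2

Answer: 0xF2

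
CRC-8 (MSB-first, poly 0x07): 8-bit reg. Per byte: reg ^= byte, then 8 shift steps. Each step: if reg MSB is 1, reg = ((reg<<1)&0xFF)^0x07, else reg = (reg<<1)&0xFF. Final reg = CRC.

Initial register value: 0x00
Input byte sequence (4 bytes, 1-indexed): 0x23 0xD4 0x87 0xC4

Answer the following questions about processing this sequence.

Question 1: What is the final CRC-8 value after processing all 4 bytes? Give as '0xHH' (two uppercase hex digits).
Answer: 0xFF

Derivation:
After byte 1 (0x23): reg=0xE9
After byte 2 (0xD4): reg=0xB3
After byte 3 (0x87): reg=0x8C
After byte 4 (0xC4): reg=0xFF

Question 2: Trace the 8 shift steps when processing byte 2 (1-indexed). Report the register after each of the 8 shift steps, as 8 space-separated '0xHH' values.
Answer: 0x7A 0xF4 0xEF 0xD9 0xB5 0x6D 0xDA 0xB3

Derivation:
After byte 1 (0x23): reg=0xE9
Register before byte 2: 0xE9
After XOR with byte 0xD4: 0x3D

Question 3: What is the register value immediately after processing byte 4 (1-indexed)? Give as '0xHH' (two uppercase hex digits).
After byte 1 (0x23): reg=0xE9
After byte 2 (0xD4): reg=0xB3
After byte 3 (0x87): reg=0x8C
After byte 4 (0xC4): reg=0xFF

Answer: 0xFF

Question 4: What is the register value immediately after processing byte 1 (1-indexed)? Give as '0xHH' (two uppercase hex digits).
After byte 1 (0x23): reg=0xE9

Answer: 0xE9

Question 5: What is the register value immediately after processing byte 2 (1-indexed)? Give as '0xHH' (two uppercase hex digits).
Answer: 0xB3

Derivation:
After byte 1 (0x23): reg=0xE9
After byte 2 (0xD4): reg=0xB3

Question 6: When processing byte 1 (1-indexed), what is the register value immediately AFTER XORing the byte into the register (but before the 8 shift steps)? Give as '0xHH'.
Answer: 0x23

Derivation:
Register before byte 1: 0x00
Byte 1: 0x23
0x00 XOR 0x23 = 0x23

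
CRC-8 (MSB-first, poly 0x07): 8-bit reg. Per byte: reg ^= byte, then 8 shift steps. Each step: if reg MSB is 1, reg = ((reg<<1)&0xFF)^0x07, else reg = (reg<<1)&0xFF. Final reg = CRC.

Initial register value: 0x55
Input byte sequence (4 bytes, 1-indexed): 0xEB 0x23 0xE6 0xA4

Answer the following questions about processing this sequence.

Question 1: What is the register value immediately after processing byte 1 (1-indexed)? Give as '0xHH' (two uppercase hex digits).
Answer: 0x33

Derivation:
After byte 1 (0xEB): reg=0x33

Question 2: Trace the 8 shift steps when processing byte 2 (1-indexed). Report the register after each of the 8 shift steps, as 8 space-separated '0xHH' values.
Answer: 0x20 0x40 0x80 0x07 0x0E 0x1C 0x38 0x70

Derivation:
After byte 1 (0xEB): reg=0x33
Register before byte 2: 0x33
After XOR with byte 0x23: 0x10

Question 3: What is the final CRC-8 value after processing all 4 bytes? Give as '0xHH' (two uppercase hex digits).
After byte 1 (0xEB): reg=0x33
After byte 2 (0x23): reg=0x70
After byte 3 (0xE6): reg=0xEB
After byte 4 (0xA4): reg=0xEA

Answer: 0xEA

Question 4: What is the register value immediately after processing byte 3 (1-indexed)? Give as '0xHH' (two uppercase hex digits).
After byte 1 (0xEB): reg=0x33
After byte 2 (0x23): reg=0x70
After byte 3 (0xE6): reg=0xEB

Answer: 0xEB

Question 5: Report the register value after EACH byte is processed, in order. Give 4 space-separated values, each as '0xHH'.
0x33 0x70 0xEB 0xEA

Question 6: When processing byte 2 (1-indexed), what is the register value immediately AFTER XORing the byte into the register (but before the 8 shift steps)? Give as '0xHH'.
Answer: 0x10

Derivation:
Register before byte 2: 0x33
Byte 2: 0x23
0x33 XOR 0x23 = 0x10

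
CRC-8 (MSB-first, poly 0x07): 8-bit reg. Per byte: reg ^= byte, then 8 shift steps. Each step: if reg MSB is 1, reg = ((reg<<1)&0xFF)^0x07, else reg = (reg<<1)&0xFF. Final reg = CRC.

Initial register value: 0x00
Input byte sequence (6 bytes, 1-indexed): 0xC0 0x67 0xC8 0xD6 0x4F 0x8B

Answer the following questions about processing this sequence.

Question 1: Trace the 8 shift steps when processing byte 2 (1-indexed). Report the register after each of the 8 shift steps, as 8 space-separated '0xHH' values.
Answer: 0x52 0xA4 0x4F 0x9E 0x3B 0x76 0xEC 0xDF

Derivation:
After byte 1 (0xC0): reg=0x4E
Register before byte 2: 0x4E
After XOR with byte 0x67: 0x29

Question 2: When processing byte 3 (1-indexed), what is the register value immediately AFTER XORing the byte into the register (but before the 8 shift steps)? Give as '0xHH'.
Register before byte 3: 0xDF
Byte 3: 0xC8
0xDF XOR 0xC8 = 0x17

Answer: 0x17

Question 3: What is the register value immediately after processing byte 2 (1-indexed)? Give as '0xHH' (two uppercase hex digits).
After byte 1 (0xC0): reg=0x4E
After byte 2 (0x67): reg=0xDF

Answer: 0xDF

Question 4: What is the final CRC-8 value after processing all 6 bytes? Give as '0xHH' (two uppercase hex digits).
Answer: 0x77

Derivation:
After byte 1 (0xC0): reg=0x4E
After byte 2 (0x67): reg=0xDF
After byte 3 (0xC8): reg=0x65
After byte 4 (0xD6): reg=0x10
After byte 5 (0x4F): reg=0x9A
After byte 6 (0x8B): reg=0x77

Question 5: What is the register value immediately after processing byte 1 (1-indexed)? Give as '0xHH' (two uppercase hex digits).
After byte 1 (0xC0): reg=0x4E

Answer: 0x4E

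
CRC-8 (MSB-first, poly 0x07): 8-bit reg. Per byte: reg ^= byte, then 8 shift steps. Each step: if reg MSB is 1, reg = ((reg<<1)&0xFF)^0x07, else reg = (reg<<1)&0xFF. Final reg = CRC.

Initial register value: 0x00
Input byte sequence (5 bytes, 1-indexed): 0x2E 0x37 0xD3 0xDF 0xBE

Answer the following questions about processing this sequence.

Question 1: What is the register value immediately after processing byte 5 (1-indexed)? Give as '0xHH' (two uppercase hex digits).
After byte 1 (0x2E): reg=0xCA
After byte 2 (0x37): reg=0xFD
After byte 3 (0xD3): reg=0xCA
After byte 4 (0xDF): reg=0x6B
After byte 5 (0xBE): reg=0x25

Answer: 0x25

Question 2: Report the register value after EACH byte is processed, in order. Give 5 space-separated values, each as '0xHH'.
0xCA 0xFD 0xCA 0x6B 0x25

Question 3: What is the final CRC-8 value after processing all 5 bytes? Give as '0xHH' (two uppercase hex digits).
After byte 1 (0x2E): reg=0xCA
After byte 2 (0x37): reg=0xFD
After byte 3 (0xD3): reg=0xCA
After byte 4 (0xDF): reg=0x6B
After byte 5 (0xBE): reg=0x25

Answer: 0x25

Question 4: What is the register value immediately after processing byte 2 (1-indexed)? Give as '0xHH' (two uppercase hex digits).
After byte 1 (0x2E): reg=0xCA
After byte 2 (0x37): reg=0xFD

Answer: 0xFD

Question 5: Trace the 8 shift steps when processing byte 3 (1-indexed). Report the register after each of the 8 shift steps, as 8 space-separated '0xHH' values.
After byte 1 (0x2E): reg=0xCA
After byte 2 (0x37): reg=0xFD
Register before byte 3: 0xFD
After XOR with byte 0xD3: 0x2E

Answer: 0x5C 0xB8 0x77 0xEE 0xDB 0xB1 0x65 0xCA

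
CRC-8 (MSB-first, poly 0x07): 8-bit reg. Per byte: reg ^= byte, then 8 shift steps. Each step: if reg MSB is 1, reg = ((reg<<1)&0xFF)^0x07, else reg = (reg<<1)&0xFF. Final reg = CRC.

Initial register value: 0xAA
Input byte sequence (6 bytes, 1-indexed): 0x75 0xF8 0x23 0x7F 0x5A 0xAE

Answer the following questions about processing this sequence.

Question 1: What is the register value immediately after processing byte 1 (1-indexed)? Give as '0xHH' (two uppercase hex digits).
After byte 1 (0x75): reg=0x13

Answer: 0x13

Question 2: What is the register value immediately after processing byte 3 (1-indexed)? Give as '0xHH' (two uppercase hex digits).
After byte 1 (0x75): reg=0x13
After byte 2 (0xF8): reg=0x9F
After byte 3 (0x23): reg=0x3D

Answer: 0x3D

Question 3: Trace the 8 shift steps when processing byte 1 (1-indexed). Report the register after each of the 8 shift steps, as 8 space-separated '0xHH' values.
Register before byte 1: 0xAA
After XOR with byte 0x75: 0xDF

Answer: 0xB9 0x75 0xEA 0xD3 0xA1 0x45 0x8A 0x13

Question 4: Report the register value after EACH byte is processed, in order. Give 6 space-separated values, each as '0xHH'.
0x13 0x9F 0x3D 0xC9 0xF0 0x9D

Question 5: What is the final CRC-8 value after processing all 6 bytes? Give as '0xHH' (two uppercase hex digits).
After byte 1 (0x75): reg=0x13
After byte 2 (0xF8): reg=0x9F
After byte 3 (0x23): reg=0x3D
After byte 4 (0x7F): reg=0xC9
After byte 5 (0x5A): reg=0xF0
After byte 6 (0xAE): reg=0x9D

Answer: 0x9D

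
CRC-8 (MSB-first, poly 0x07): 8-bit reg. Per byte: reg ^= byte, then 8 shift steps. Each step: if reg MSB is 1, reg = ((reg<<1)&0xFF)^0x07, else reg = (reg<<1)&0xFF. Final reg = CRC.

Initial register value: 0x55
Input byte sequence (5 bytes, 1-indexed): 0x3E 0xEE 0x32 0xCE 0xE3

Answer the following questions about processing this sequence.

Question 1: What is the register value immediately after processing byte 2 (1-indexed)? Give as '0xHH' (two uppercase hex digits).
After byte 1 (0x3E): reg=0x16
After byte 2 (0xEE): reg=0xE6

Answer: 0xE6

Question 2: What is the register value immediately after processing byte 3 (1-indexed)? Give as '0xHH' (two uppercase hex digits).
After byte 1 (0x3E): reg=0x16
After byte 2 (0xEE): reg=0xE6
After byte 3 (0x32): reg=0x22

Answer: 0x22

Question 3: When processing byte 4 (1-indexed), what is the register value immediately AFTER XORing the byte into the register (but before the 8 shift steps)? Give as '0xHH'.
Register before byte 4: 0x22
Byte 4: 0xCE
0x22 XOR 0xCE = 0xEC

Answer: 0xEC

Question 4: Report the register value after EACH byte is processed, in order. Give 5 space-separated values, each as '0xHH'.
0x16 0xE6 0x22 0x8A 0x18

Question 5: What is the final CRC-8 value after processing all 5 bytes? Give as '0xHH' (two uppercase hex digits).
After byte 1 (0x3E): reg=0x16
After byte 2 (0xEE): reg=0xE6
After byte 3 (0x32): reg=0x22
After byte 4 (0xCE): reg=0x8A
After byte 5 (0xE3): reg=0x18

Answer: 0x18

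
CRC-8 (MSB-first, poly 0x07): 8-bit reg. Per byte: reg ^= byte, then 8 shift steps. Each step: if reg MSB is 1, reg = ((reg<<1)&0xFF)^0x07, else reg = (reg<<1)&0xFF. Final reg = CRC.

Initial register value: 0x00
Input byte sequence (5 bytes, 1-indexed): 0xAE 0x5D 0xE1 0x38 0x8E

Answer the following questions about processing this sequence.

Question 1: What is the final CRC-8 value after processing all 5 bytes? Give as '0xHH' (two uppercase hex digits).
Answer: 0xF4

Derivation:
After byte 1 (0xAE): reg=0x43
After byte 2 (0x5D): reg=0x5A
After byte 3 (0xE1): reg=0x28
After byte 4 (0x38): reg=0x70
After byte 5 (0x8E): reg=0xF4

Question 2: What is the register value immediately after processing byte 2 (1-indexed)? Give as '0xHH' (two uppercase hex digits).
Answer: 0x5A

Derivation:
After byte 1 (0xAE): reg=0x43
After byte 2 (0x5D): reg=0x5A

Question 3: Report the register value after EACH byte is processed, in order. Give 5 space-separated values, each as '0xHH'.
0x43 0x5A 0x28 0x70 0xF4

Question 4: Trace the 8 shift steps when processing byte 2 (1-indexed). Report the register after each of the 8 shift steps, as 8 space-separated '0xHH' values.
Answer: 0x3C 0x78 0xF0 0xE7 0xC9 0x95 0x2D 0x5A

Derivation:
After byte 1 (0xAE): reg=0x43
Register before byte 2: 0x43
After XOR with byte 0x5D: 0x1E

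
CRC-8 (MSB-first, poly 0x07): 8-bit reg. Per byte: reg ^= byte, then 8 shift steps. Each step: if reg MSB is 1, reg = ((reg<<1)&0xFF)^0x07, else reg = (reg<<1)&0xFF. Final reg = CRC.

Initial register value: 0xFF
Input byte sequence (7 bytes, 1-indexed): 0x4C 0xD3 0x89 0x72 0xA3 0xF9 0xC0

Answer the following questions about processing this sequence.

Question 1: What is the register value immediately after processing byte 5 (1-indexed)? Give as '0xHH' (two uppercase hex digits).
Answer: 0x49

Derivation:
After byte 1 (0x4C): reg=0x10
After byte 2 (0xD3): reg=0x47
After byte 3 (0x89): reg=0x64
After byte 4 (0x72): reg=0x62
After byte 5 (0xA3): reg=0x49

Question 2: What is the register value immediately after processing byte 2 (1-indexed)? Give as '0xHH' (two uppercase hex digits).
After byte 1 (0x4C): reg=0x10
After byte 2 (0xD3): reg=0x47

Answer: 0x47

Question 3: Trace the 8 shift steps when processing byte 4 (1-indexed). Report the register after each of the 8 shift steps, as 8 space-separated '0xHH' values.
After byte 1 (0x4C): reg=0x10
After byte 2 (0xD3): reg=0x47
After byte 3 (0x89): reg=0x64
Register before byte 4: 0x64
After XOR with byte 0x72: 0x16

Answer: 0x2C 0x58 0xB0 0x67 0xCE 0x9B 0x31 0x62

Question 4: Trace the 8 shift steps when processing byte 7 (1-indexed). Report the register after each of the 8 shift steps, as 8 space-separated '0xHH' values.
After byte 1 (0x4C): reg=0x10
After byte 2 (0xD3): reg=0x47
After byte 3 (0x89): reg=0x64
After byte 4 (0x72): reg=0x62
After byte 5 (0xA3): reg=0x49
After byte 6 (0xF9): reg=0x19
Register before byte 7: 0x19
After XOR with byte 0xC0: 0xD9

Answer: 0xB5 0x6D 0xDA 0xB3 0x61 0xC2 0x83 0x01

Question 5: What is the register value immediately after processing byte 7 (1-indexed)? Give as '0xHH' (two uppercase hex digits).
After byte 1 (0x4C): reg=0x10
After byte 2 (0xD3): reg=0x47
After byte 3 (0x89): reg=0x64
After byte 4 (0x72): reg=0x62
After byte 5 (0xA3): reg=0x49
After byte 6 (0xF9): reg=0x19
After byte 7 (0xC0): reg=0x01

Answer: 0x01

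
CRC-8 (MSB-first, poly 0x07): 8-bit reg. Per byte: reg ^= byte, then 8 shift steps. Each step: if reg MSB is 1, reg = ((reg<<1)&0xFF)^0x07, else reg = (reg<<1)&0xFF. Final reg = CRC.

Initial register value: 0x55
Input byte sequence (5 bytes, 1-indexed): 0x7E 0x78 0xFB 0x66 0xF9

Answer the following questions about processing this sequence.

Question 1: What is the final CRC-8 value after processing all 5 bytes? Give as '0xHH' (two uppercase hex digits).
Answer: 0xB3

Derivation:
After byte 1 (0x7E): reg=0xD1
After byte 2 (0x78): reg=0x56
After byte 3 (0xFB): reg=0x4A
After byte 4 (0x66): reg=0xC4
After byte 5 (0xF9): reg=0xB3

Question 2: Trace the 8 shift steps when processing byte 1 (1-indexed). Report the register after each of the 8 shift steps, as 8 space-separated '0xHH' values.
Answer: 0x56 0xAC 0x5F 0xBE 0x7B 0xF6 0xEB 0xD1

Derivation:
Register before byte 1: 0x55
After XOR with byte 0x7E: 0x2B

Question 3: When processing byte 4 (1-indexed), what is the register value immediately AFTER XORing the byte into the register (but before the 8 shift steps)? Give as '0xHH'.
Answer: 0x2C

Derivation:
Register before byte 4: 0x4A
Byte 4: 0x66
0x4A XOR 0x66 = 0x2C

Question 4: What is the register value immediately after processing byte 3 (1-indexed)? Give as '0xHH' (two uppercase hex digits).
Answer: 0x4A

Derivation:
After byte 1 (0x7E): reg=0xD1
After byte 2 (0x78): reg=0x56
After byte 3 (0xFB): reg=0x4A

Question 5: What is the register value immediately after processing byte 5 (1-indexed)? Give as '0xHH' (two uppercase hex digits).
Answer: 0xB3

Derivation:
After byte 1 (0x7E): reg=0xD1
After byte 2 (0x78): reg=0x56
After byte 3 (0xFB): reg=0x4A
After byte 4 (0x66): reg=0xC4
After byte 5 (0xF9): reg=0xB3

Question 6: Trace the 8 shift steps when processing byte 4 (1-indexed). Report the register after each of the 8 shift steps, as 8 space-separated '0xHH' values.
After byte 1 (0x7E): reg=0xD1
After byte 2 (0x78): reg=0x56
After byte 3 (0xFB): reg=0x4A
Register before byte 4: 0x4A
After XOR with byte 0x66: 0x2C

Answer: 0x58 0xB0 0x67 0xCE 0x9B 0x31 0x62 0xC4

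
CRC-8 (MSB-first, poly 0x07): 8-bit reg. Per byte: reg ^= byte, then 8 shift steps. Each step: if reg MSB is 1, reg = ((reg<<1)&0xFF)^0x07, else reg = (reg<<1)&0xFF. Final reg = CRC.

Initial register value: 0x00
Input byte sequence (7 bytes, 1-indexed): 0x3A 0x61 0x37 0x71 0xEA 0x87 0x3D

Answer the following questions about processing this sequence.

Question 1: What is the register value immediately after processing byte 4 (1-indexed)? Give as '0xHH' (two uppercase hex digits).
After byte 1 (0x3A): reg=0xA6
After byte 2 (0x61): reg=0x5B
After byte 3 (0x37): reg=0x03
After byte 4 (0x71): reg=0x59

Answer: 0x59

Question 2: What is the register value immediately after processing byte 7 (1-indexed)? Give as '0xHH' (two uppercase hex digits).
Answer: 0x39

Derivation:
After byte 1 (0x3A): reg=0xA6
After byte 2 (0x61): reg=0x5B
After byte 3 (0x37): reg=0x03
After byte 4 (0x71): reg=0x59
After byte 5 (0xEA): reg=0x10
After byte 6 (0x87): reg=0xEC
After byte 7 (0x3D): reg=0x39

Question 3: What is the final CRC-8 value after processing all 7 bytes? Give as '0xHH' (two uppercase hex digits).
After byte 1 (0x3A): reg=0xA6
After byte 2 (0x61): reg=0x5B
After byte 3 (0x37): reg=0x03
After byte 4 (0x71): reg=0x59
After byte 5 (0xEA): reg=0x10
After byte 6 (0x87): reg=0xEC
After byte 7 (0x3D): reg=0x39

Answer: 0x39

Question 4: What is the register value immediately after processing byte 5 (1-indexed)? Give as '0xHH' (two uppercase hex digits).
Answer: 0x10

Derivation:
After byte 1 (0x3A): reg=0xA6
After byte 2 (0x61): reg=0x5B
After byte 3 (0x37): reg=0x03
After byte 4 (0x71): reg=0x59
After byte 5 (0xEA): reg=0x10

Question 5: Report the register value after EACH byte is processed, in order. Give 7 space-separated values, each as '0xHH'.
0xA6 0x5B 0x03 0x59 0x10 0xEC 0x39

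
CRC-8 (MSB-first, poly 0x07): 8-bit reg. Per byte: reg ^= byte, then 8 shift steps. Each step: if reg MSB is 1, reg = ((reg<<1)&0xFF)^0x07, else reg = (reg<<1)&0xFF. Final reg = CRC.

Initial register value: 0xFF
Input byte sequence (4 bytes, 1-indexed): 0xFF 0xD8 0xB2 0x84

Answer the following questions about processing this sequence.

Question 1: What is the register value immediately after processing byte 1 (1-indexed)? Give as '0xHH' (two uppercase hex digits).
After byte 1 (0xFF): reg=0x00

Answer: 0x00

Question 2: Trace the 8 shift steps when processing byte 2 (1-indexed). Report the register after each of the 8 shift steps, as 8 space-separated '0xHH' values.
After byte 1 (0xFF): reg=0x00
Register before byte 2: 0x00
After XOR with byte 0xD8: 0xD8

Answer: 0xB7 0x69 0xD2 0xA3 0x41 0x82 0x03 0x06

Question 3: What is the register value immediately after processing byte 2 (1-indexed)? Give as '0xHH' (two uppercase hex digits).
Answer: 0x06

Derivation:
After byte 1 (0xFF): reg=0x00
After byte 2 (0xD8): reg=0x06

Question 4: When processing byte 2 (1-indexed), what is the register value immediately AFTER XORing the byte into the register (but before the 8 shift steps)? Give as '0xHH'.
Register before byte 2: 0x00
Byte 2: 0xD8
0x00 XOR 0xD8 = 0xD8

Answer: 0xD8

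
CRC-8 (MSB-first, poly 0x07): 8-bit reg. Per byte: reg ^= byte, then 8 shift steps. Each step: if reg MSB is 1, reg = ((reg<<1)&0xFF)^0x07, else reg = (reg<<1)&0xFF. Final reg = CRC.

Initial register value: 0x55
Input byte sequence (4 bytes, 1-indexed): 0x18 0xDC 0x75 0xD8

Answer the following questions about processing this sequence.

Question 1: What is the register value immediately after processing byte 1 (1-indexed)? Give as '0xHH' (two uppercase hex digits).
Answer: 0xE4

Derivation:
After byte 1 (0x18): reg=0xE4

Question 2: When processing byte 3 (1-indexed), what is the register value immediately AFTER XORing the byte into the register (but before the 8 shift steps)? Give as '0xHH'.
Answer: 0xDD

Derivation:
Register before byte 3: 0xA8
Byte 3: 0x75
0xA8 XOR 0x75 = 0xDD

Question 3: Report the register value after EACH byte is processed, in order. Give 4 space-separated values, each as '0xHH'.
0xE4 0xA8 0x1D 0x55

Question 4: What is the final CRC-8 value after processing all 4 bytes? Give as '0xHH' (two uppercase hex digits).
After byte 1 (0x18): reg=0xE4
After byte 2 (0xDC): reg=0xA8
After byte 3 (0x75): reg=0x1D
After byte 4 (0xD8): reg=0x55

Answer: 0x55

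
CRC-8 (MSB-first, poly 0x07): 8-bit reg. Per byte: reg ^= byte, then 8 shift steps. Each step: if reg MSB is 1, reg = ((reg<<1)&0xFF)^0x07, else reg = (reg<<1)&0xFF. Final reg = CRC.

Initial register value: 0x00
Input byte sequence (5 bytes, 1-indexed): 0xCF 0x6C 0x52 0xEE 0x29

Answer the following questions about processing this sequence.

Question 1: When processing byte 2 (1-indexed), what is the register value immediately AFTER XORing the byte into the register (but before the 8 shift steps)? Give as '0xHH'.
Register before byte 2: 0x63
Byte 2: 0x6C
0x63 XOR 0x6C = 0x0F

Answer: 0x0F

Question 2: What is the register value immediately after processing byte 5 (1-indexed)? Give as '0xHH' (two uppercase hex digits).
After byte 1 (0xCF): reg=0x63
After byte 2 (0x6C): reg=0x2D
After byte 3 (0x52): reg=0x7A
After byte 4 (0xEE): reg=0xE5
After byte 5 (0x29): reg=0x6A

Answer: 0x6A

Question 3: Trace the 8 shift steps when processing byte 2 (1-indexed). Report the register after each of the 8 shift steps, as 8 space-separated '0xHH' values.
After byte 1 (0xCF): reg=0x63
Register before byte 2: 0x63
After XOR with byte 0x6C: 0x0F

Answer: 0x1E 0x3C 0x78 0xF0 0xE7 0xC9 0x95 0x2D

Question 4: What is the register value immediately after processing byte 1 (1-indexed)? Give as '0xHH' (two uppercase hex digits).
Answer: 0x63

Derivation:
After byte 1 (0xCF): reg=0x63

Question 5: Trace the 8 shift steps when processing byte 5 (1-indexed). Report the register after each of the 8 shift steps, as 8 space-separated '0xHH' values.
After byte 1 (0xCF): reg=0x63
After byte 2 (0x6C): reg=0x2D
After byte 3 (0x52): reg=0x7A
After byte 4 (0xEE): reg=0xE5
Register before byte 5: 0xE5
After XOR with byte 0x29: 0xCC

Answer: 0x9F 0x39 0x72 0xE4 0xCF 0x99 0x35 0x6A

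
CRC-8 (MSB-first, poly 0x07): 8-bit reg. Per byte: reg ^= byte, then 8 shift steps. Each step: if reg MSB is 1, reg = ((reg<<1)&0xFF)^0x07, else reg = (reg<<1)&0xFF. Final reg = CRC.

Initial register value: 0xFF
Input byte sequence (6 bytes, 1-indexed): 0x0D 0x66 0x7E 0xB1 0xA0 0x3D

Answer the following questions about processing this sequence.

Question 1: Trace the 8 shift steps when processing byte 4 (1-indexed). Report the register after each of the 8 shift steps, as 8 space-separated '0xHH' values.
After byte 1 (0x0D): reg=0xD0
After byte 2 (0x66): reg=0x0B
After byte 3 (0x7E): reg=0x4C
Register before byte 4: 0x4C
After XOR with byte 0xB1: 0xFD

Answer: 0xFD 0xFD 0xFD 0xFD 0xFD 0xFD 0xFD 0xFD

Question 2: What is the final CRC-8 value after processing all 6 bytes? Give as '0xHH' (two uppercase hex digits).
Answer: 0x56

Derivation:
After byte 1 (0x0D): reg=0xD0
After byte 2 (0x66): reg=0x0B
After byte 3 (0x7E): reg=0x4C
After byte 4 (0xB1): reg=0xFD
After byte 5 (0xA0): reg=0x94
After byte 6 (0x3D): reg=0x56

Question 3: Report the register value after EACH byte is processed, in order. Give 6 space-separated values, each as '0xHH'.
0xD0 0x0B 0x4C 0xFD 0x94 0x56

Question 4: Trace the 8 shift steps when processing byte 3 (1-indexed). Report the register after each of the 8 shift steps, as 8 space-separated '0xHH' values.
Answer: 0xEA 0xD3 0xA1 0x45 0x8A 0x13 0x26 0x4C

Derivation:
After byte 1 (0x0D): reg=0xD0
After byte 2 (0x66): reg=0x0B
Register before byte 3: 0x0B
After XOR with byte 0x7E: 0x75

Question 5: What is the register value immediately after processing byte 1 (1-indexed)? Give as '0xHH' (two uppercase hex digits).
Answer: 0xD0

Derivation:
After byte 1 (0x0D): reg=0xD0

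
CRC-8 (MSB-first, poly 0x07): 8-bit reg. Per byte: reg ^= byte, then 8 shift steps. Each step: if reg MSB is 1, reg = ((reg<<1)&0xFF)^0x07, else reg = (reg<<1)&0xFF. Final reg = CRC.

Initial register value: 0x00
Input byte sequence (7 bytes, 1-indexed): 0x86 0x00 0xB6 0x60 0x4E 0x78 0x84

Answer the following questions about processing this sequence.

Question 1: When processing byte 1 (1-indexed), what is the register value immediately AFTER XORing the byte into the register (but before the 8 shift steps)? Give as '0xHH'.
Answer: 0x86

Derivation:
Register before byte 1: 0x00
Byte 1: 0x86
0x00 XOR 0x86 = 0x86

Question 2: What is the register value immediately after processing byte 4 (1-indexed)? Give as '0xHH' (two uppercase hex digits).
Answer: 0x53

Derivation:
After byte 1 (0x86): reg=0x9B
After byte 2 (0x00): reg=0xC8
After byte 3 (0xB6): reg=0x7D
After byte 4 (0x60): reg=0x53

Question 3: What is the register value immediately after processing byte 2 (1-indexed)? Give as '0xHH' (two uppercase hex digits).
Answer: 0xC8

Derivation:
After byte 1 (0x86): reg=0x9B
After byte 2 (0x00): reg=0xC8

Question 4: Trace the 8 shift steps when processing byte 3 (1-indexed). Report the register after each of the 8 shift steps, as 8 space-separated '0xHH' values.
After byte 1 (0x86): reg=0x9B
After byte 2 (0x00): reg=0xC8
Register before byte 3: 0xC8
After XOR with byte 0xB6: 0x7E

Answer: 0xFC 0xFF 0xF9 0xF5 0xED 0xDD 0xBD 0x7D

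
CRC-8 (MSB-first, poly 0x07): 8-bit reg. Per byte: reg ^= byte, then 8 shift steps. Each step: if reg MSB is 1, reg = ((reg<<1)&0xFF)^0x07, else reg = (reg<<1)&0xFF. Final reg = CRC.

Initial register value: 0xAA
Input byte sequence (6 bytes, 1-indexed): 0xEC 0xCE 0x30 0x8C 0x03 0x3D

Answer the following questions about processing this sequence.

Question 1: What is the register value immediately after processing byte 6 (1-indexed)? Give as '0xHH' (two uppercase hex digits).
After byte 1 (0xEC): reg=0xD5
After byte 2 (0xCE): reg=0x41
After byte 3 (0x30): reg=0x50
After byte 4 (0x8C): reg=0x1A
After byte 5 (0x03): reg=0x4F
After byte 6 (0x3D): reg=0x59

Answer: 0x59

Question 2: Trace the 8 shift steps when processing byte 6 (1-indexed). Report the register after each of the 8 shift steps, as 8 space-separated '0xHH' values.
Answer: 0xE4 0xCF 0x99 0x35 0x6A 0xD4 0xAF 0x59

Derivation:
After byte 1 (0xEC): reg=0xD5
After byte 2 (0xCE): reg=0x41
After byte 3 (0x30): reg=0x50
After byte 4 (0x8C): reg=0x1A
After byte 5 (0x03): reg=0x4F
Register before byte 6: 0x4F
After XOR with byte 0x3D: 0x72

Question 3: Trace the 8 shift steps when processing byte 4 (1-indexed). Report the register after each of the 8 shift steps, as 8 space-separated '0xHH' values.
Answer: 0xBF 0x79 0xF2 0xE3 0xC1 0x85 0x0D 0x1A

Derivation:
After byte 1 (0xEC): reg=0xD5
After byte 2 (0xCE): reg=0x41
After byte 3 (0x30): reg=0x50
Register before byte 4: 0x50
After XOR with byte 0x8C: 0xDC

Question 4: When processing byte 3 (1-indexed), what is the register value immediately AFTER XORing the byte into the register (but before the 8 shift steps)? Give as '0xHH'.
Answer: 0x71

Derivation:
Register before byte 3: 0x41
Byte 3: 0x30
0x41 XOR 0x30 = 0x71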